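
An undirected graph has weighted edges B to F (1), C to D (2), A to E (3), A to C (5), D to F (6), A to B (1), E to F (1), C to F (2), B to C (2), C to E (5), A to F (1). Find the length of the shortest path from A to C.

3

Checking several routes:
A -> B -> F -> C: 1 + 1 + 2 = 4
A -> B -> C: 1 + 2 = 3
A -> F -> C: 1 + 2 = 3
Shortest: 3.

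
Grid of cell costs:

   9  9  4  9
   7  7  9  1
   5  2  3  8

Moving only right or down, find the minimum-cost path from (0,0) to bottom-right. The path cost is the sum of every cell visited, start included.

34

Best path: [0,0] [1,0] [2,0] [2,1] [2,2] [2,3]
Cost: 9 + 7 + 5 + 2 + 3 + 8 = 34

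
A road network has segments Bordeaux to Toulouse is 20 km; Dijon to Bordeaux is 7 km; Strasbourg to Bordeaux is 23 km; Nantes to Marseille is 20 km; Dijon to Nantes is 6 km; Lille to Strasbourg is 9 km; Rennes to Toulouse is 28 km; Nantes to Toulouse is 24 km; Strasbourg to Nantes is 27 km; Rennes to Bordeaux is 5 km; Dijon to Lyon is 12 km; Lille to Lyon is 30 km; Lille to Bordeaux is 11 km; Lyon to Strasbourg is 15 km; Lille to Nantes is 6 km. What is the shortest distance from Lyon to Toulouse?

A few of the Lyon→Toulouse routes:
Lyon → Dijon → Nantes → Toulouse: 12 + 6 + 24 = 42
Lyon → Dijon → Bordeaux → Rennes → Toulouse: 12 + 7 + 5 + 28 = 52
Lyon → Strasbourg → Lille → Bordeaux → Toulouse: 15 + 9 + 11 + 20 = 55
Lyon → Strasbourg → Lille → Nantes → Toulouse: 15 + 9 + 6 + 24 = 54
Lyon → Dijon → Bordeaux → Toulouse: 12 + 7 + 20 = 39
The minimum is 39 km.

39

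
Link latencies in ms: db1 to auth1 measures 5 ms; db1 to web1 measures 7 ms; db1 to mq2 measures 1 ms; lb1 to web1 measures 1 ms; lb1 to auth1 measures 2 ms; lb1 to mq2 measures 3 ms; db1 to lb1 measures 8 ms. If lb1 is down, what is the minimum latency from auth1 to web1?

Routes from auth1 to web1 avoiding lb1:
auth1 - db1 - web1: 5 + 7 = 12
The minimum is 12 ms.

12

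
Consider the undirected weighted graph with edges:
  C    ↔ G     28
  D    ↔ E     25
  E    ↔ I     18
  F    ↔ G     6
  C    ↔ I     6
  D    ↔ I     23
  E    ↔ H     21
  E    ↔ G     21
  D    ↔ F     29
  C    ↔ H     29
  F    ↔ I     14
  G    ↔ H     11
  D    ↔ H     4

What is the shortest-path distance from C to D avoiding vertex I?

Some routes from C to D avoiding I:
C -> H -> D: 29 + 4 = 33
C -> G -> E -> H -> D: 28 + 21 + 21 + 4 = 74
C -> G -> F -> D: 28 + 6 + 29 = 63
C -> G -> E -> D: 28 + 21 + 25 = 74
C -> G -> H -> D: 28 + 11 + 4 = 43
C -> H -> E -> D: 29 + 21 + 25 = 75
Shortest: 33.

33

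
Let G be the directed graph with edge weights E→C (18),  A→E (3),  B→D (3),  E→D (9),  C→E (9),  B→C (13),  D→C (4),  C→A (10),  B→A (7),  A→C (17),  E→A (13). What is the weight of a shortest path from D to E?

Candidate routes:
D→C→A→E: 4 + 10 + 3 = 17
D→C→E: 4 + 9 = 13
Best route has total 13.

13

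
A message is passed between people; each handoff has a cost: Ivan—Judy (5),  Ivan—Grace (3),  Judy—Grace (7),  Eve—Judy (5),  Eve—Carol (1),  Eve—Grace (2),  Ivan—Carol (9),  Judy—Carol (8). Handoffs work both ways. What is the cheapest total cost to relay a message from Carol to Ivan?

A few of the Carol→Ivan routes:
Carol→Ivan: 9
Carol→Judy→Ivan: 8 + 5 = 13
Carol→Eve→Judy→Ivan: 1 + 5 + 5 = 11
Carol→Eve→Grace→Judy→Ivan: 1 + 2 + 7 + 5 = 15
Carol→Eve→Judy→Grace→Ivan: 1 + 5 + 7 + 3 = 16
Carol→Eve→Grace→Ivan: 1 + 2 + 3 = 6
Shortest: 6.

6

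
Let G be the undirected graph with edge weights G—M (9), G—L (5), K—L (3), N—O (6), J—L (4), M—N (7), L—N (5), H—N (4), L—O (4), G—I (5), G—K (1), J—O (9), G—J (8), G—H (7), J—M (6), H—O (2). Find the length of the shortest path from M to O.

13

A few of the M→O routes:
M-N-H-O: 7 + 4 + 2 = 13
M-G-K-L-O: 9 + 1 + 3 + 4 = 17
M-N-L-O: 7 + 5 + 4 = 16
M-N-O: 7 + 6 = 13
M-J-L-O: 6 + 4 + 4 = 14
M-J-O: 6 + 9 = 15
The minimum is 13.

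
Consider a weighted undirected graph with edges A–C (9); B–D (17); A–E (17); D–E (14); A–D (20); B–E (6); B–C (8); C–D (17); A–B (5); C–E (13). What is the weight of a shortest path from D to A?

20

Some routes from D to A:
D → A: 20
D → E → B → A: 14 + 6 + 5 = 25
D → B → A: 17 + 5 = 22
Best route has total 20.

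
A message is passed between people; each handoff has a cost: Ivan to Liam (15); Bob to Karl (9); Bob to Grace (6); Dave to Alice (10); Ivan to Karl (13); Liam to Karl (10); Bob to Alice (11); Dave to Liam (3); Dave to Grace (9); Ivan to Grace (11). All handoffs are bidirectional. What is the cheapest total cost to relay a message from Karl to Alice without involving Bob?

23

Routes from Karl to Alice avoiding Bob:
Karl - Liam - Ivan - Grace - Dave - Alice: 10 + 15 + 11 + 9 + 10 = 55
Karl - Ivan - Liam - Dave - Alice: 13 + 15 + 3 + 10 = 41
Karl - Liam - Dave - Alice: 10 + 3 + 10 = 23
Karl - Ivan - Grace - Dave - Alice: 13 + 11 + 9 + 10 = 43
The minimum is 23.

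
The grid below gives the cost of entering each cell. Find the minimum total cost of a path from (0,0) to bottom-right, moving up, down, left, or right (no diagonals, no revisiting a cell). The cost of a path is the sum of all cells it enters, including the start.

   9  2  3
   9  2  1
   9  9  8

Take r0c0 r0c1 r1c1 r1c2 r2c2 for a total of 9 + 2 + 2 + 1 + 8 = 22.

22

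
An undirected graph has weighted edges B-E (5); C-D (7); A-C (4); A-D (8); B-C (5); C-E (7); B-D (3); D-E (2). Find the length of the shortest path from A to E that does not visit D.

11

Candidate routes:
A-C-B-E: 4 + 5 + 5 = 14
A-C-E: 4 + 7 = 11
Shortest: 11.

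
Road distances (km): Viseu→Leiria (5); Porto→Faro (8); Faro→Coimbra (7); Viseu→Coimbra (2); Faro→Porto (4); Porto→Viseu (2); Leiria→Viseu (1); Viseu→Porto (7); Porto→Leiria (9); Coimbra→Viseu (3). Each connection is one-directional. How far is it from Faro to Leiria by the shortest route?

11

Paths from Faro to Leiria:
Faro → Coimbra → Viseu → Porto → Leiria: 7 + 3 + 7 + 9 = 26
Faro → Porto → Leiria: 4 + 9 = 13
Faro → Coimbra → Viseu → Leiria: 7 + 3 + 5 = 15
Faro → Porto → Viseu → Leiria: 4 + 2 + 5 = 11
Shortest: 11 km.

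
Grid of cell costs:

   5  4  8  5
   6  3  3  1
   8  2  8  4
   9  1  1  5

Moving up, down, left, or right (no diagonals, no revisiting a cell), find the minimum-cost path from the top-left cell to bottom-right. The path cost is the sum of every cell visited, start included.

21

Cheapest: (0,0) → (0,1) → (1,1) → (2,1) → (3,1) → (3,2) → (3,3)
  5 + 4 + 3 + 2 + 1 + 1 + 5 = 21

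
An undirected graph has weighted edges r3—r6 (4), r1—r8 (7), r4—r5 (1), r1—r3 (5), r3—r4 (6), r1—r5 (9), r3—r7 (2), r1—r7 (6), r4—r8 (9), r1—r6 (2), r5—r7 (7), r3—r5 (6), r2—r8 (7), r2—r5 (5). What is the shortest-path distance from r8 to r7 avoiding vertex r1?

Comparing a few candidate routes:
r8 -> r2 -> r5 -> r7: 7 + 5 + 7 = 19
r8 -> r4 -> r3 -> r7: 9 + 6 + 2 = 17
r8 -> r2 -> r5 -> r3 -> r7: 7 + 5 + 6 + 2 = 20
r8 -> r2 -> r5 -> r4 -> r3 -> r7: 7 + 5 + 1 + 6 + 2 = 21
r8 -> r4 -> r5 -> r3 -> r7: 9 + 1 + 6 + 2 = 18
r8 -> r4 -> r5 -> r7: 9 + 1 + 7 = 17
The minimum is 17.

17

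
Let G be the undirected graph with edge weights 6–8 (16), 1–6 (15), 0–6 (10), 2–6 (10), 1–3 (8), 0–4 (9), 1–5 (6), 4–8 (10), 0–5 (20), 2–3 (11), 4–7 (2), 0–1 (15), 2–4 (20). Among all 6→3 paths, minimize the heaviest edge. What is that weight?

A few of the 6→3 routes:
6 -> 1 -> 3: max(15, 8) = 15
6 -> 2 -> 4 -> 0 -> 5 -> 1 -> 3: max(10, 20, 9, 20, 6, 8) = 20
6 -> 0 -> 1 -> 3: max(10, 15, 8) = 15
6 -> 8 -> 4 -> 0 -> 1 -> 3: max(16, 10, 9, 15, 8) = 16
6 -> 2 -> 3: max(10, 11) = 11
Best route has worst link 11.

11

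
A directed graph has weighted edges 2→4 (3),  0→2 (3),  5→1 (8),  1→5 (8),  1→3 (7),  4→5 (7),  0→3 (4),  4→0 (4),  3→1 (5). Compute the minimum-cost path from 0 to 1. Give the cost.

9

Candidate routes:
0 → 2 → 4 → 5 → 1: 3 + 3 + 7 + 8 = 21
0 → 3 → 1: 4 + 5 = 9
Shortest: 9.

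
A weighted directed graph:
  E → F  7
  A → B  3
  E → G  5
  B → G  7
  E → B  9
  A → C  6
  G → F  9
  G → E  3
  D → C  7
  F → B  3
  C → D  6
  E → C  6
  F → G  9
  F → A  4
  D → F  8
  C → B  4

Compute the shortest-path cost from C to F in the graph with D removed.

Candidate routes:
C-B-G-E-F: 4 + 7 + 3 + 7 = 21
C-B-G-F: 4 + 7 + 9 = 20
Best route has total 20.

20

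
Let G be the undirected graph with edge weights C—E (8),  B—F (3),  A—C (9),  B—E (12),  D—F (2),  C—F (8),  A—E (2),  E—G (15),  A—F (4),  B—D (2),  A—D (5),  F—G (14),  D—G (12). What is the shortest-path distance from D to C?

10

A few of the D→C routes:
D→B→F→C: 2 + 3 + 8 = 13
D→F→C: 2 + 8 = 10
D→A→E→C: 5 + 2 + 8 = 15
D→F→A→C: 2 + 4 + 9 = 15
D→A→C: 5 + 9 = 14
Shortest: 10.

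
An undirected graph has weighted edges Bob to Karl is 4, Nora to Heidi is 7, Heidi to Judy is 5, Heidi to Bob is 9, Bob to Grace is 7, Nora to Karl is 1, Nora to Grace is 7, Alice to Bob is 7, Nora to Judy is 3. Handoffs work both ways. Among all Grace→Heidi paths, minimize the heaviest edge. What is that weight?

7

Some routes from Grace to Heidi:
Grace→Bob→Karl→Nora→Judy→Heidi: max(7, 4, 1, 3, 5) = 7
Grace→Nora→Judy→Heidi: max(7, 3, 5) = 7
Grace→Bob→Karl→Nora→Heidi: max(7, 4, 1, 7) = 7
Grace→Bob→Heidi: max(7, 9) = 9
Grace→Nora→Heidi: max(7, 7) = 7
Best route has worst link 7.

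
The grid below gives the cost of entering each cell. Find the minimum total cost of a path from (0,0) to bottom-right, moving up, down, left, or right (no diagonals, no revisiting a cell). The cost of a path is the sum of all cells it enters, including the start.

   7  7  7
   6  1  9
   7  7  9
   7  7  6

One optimal route is (0,0) -> (1,0) -> (1,1) -> (2,1) -> (3,1) -> (3,2).
Its cost is 7 + 6 + 1 + 7 + 7 + 6 = 34.

34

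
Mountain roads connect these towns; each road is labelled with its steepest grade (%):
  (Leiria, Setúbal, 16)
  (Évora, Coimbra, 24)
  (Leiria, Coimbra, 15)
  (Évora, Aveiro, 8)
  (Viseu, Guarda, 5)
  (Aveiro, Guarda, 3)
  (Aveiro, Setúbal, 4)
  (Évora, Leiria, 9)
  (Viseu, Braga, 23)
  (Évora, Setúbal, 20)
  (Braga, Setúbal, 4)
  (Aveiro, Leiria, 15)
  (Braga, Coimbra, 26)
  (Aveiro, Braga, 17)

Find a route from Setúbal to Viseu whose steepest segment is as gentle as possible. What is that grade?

Some routes from Setúbal to Viseu:
Setúbal → Leiria → Aveiro → Guarda → Viseu: max(16, 15, 3, 5) = 16
Setúbal → Leiria → Évora → Aveiro → Guarda → Viseu: max(16, 9, 8, 3, 5) = 16
Setúbal → Aveiro → Guarda → Viseu: max(4, 3, 5) = 5
Setúbal → Braga → Aveiro → Guarda → Viseu: max(4, 17, 3, 5) = 17
Best route has worst link 5%.

5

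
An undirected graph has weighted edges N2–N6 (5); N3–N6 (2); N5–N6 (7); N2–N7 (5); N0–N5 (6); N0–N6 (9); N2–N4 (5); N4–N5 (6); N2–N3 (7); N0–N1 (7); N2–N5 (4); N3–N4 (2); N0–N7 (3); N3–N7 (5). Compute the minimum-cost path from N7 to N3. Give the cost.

Comparing a few candidate routes:
N7 → N3: 5
N7 → N2 → N4 → N3: 5 + 5 + 2 = 12
N7 → N2 → N6 → N3: 5 + 5 + 2 = 12
The minimum is 5.

5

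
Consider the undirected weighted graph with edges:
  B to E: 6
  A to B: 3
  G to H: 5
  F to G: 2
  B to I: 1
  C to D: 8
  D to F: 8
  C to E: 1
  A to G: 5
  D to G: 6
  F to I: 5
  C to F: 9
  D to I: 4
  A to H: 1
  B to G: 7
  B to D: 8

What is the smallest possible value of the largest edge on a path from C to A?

Some routes from C to A:
C -> E -> B -> I -> F -> G -> H -> A: max(1, 6, 1, 5, 2, 5, 1) = 6
C -> E -> B -> I -> D -> G -> A: max(1, 6, 1, 4, 6, 5) = 6
C -> E -> B -> I -> F -> G -> A: max(1, 6, 1, 5, 2, 5) = 6
The minimum achievable maximum is 6.

6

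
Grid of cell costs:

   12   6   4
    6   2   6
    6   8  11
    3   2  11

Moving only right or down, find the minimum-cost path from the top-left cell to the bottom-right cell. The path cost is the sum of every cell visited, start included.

40

Take [0,0]→[1,0]→[2,0]→[3,0]→[3,1]→[3,2] for a total of 12 + 6 + 6 + 3 + 2 + 11 = 40.
For comparison, the top-then-right route costs 50.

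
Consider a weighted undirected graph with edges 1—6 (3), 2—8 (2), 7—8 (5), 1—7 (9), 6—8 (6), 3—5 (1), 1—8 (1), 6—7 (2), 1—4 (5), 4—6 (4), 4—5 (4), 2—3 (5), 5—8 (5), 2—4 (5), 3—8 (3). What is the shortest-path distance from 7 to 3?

Checking several routes:
7 - 8 - 5 - 3: 5 + 5 + 1 = 11
7 - 8 - 3: 5 + 3 = 8
7 - 8 - 2 - 3: 5 + 2 + 5 = 12
7 - 6 - 1 - 8 - 3: 2 + 3 + 1 + 3 = 9
7 - 6 - 4 - 5 - 3: 2 + 4 + 4 + 1 = 11
7 - 6 - 8 - 3: 2 + 6 + 3 = 11
Shortest: 8.

8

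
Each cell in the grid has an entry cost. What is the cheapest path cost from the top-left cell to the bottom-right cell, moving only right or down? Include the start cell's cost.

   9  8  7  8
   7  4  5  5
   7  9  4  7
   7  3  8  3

Best path: r0c0 r1c0 r1c1 r1c2 r2c2 r2c3 r3c3
Cost: 9 + 7 + 4 + 5 + 4 + 7 + 3 = 39
For comparison, the top-then-right route costs 47.

39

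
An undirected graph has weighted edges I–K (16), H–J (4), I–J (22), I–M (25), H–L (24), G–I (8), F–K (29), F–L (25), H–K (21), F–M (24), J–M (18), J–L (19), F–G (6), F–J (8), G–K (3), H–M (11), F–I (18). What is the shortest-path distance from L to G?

31

Checking several routes:
L-F-G: 25 + 6 = 31
L-J-F-G: 19 + 8 + 6 = 33
L-H-J-F-G: 24 + 4 + 8 + 6 = 42
L-J-H-K-G: 19 + 4 + 21 + 3 = 47
Shortest: 31.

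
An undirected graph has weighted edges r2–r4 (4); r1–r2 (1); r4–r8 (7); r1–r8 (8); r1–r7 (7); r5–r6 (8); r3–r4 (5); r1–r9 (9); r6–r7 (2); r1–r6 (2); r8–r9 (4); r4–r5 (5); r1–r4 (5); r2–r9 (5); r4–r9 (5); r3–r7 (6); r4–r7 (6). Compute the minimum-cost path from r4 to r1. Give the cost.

5

Comparing a few candidate routes:
r4 -> r7 -> r6 -> r1: 6 + 2 + 2 = 10
r4 -> r2 -> r1: 4 + 1 = 5
r4 -> r1: 5
r4 -> r9 -> r2 -> r1: 5 + 5 + 1 = 11
Shortest: 5.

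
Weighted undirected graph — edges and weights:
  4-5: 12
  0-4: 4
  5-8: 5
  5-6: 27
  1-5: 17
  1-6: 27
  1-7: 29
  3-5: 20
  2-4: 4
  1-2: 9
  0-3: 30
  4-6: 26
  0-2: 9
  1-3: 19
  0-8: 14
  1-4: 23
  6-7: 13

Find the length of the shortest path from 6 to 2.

A few of the 6→2 routes:
6-4-0-2: 26 + 4 + 9 = 39
6-1-2: 27 + 9 = 36
6-4-2: 26 + 4 = 30
Shortest: 30.

30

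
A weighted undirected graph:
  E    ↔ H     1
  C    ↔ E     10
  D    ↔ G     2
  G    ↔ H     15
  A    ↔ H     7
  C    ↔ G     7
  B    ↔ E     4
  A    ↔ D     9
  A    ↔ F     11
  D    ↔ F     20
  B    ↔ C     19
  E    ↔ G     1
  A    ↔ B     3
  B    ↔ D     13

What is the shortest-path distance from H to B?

A few of the H→B routes:
H - G - E - B: 15 + 1 + 4 = 20
H - E - B: 1 + 4 = 5
H - E - G - D - A - B: 1 + 1 + 2 + 9 + 3 = 16
H - A - B: 7 + 3 = 10
H - E - G - D - B: 1 + 1 + 2 + 13 = 17
Best route has total 5.

5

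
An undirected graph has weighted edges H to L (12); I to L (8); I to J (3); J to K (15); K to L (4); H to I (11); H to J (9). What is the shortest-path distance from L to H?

12

Routes from L to H:
L-K-J-I-H: 4 + 15 + 3 + 11 = 33
L-I-J-H: 8 + 3 + 9 = 20
L-I-H: 8 + 11 = 19
L-H: 12
L-K-J-H: 4 + 15 + 9 = 28
Shortest: 12.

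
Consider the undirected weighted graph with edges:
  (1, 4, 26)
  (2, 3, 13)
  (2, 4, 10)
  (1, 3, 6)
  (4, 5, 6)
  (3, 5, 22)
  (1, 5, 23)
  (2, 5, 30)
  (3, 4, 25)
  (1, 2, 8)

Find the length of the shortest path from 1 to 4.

18

Some routes from 1 to 4:
1 - 4: 26
1 - 2 - 4: 8 + 10 = 18
1 - 5 - 4: 23 + 6 = 29
Best route has total 18.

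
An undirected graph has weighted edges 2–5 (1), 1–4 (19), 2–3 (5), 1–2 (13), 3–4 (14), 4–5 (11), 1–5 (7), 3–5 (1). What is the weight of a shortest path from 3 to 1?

8

Comparing a few candidate routes:
3 → 5 → 1: 1 + 7 = 8
3 → 2 → 1: 5 + 13 = 18
3 → 5 → 4 → 1: 1 + 11 + 19 = 31
3 → 2 → 5 → 1: 5 + 1 + 7 = 13
3 → 5 → 2 → 1: 1 + 1 + 13 = 15
Shortest: 8.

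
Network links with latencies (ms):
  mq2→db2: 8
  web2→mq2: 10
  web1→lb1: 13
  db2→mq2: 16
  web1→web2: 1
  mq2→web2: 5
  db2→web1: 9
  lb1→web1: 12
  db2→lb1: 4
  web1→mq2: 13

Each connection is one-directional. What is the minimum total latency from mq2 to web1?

17

Candidate routes:
mq2 → db2 → lb1 → web1: 8 + 4 + 12 = 24
mq2 → db2 → web1: 8 + 9 = 17
Best route has total 17 ms.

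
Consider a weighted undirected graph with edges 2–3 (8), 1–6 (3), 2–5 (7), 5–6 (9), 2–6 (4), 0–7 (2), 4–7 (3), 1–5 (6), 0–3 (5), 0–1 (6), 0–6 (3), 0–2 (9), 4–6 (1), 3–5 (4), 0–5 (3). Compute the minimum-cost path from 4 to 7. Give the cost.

3

A few of the 4→7 routes:
4 -> 6 -> 1 -> 0 -> 7: 1 + 3 + 6 + 2 = 12
4 -> 6 -> 0 -> 7: 1 + 3 + 2 = 6
4 -> 7: 3
Best route has total 3.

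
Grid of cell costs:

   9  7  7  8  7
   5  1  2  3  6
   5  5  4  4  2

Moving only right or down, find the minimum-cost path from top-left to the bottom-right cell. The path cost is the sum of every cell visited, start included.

Cheapest: (0,0)→(1,0)→(1,1)→(1,2)→(1,3)→(2,3)→(2,4)
  9 + 5 + 1 + 2 + 3 + 4 + 2 = 26

26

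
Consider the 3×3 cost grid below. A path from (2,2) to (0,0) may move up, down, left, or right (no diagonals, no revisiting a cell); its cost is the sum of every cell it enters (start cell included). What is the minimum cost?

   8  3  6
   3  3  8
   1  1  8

21

Take [2,2] [2,1] [2,0] [1,0] [0,0] for a total of 8 + 1 + 1 + 3 + 8 = 21.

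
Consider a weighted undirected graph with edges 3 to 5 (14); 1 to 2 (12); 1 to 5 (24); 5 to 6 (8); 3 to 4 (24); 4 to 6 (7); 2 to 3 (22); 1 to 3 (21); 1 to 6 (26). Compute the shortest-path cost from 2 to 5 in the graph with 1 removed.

36

Routes from 2 to 5 avoiding 1:
2 - 3 - 5: 22 + 14 = 36
2 - 3 - 4 - 6 - 5: 22 + 24 + 7 + 8 = 61
The minimum is 36.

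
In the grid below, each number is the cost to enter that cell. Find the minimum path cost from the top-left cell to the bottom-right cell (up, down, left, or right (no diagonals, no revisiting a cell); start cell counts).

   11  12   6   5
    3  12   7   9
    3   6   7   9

Best path: [0,0] [1,0] [2,0] [2,1] [2,2] [2,3]
Cost: 11 + 3 + 3 + 6 + 7 + 9 = 39

39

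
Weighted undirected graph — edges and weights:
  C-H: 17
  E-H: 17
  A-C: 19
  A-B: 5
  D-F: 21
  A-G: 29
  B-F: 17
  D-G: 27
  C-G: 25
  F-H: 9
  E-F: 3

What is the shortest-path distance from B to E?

20

A few of the B→E routes:
B → A → C → H → F → E: 5 + 19 + 17 + 9 + 3 = 53
B → F → E: 17 + 3 = 20
B → F → H → E: 17 + 9 + 17 = 43
The minimum is 20.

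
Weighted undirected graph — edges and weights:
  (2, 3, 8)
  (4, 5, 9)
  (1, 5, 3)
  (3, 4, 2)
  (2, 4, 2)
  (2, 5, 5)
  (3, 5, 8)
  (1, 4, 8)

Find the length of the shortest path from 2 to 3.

Checking several routes:
2 → 5 → 4 → 3: 5 + 9 + 2 = 16
2 → 5 → 1 → 4 → 3: 5 + 3 + 8 + 2 = 18
2 → 5 → 3: 5 + 8 = 13
2 → 4 → 3: 2 + 2 = 4
2 → 3: 8
Shortest: 4.

4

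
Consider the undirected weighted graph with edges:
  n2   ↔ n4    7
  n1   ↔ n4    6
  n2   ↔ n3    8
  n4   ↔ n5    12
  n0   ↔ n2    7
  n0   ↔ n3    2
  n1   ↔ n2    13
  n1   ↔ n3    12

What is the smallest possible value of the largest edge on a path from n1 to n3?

Checking several routes:
n1 -> n4 -> n2 -> n0 -> n3: max(6, 7, 7, 2) = 7
n1 -> n4 -> n2 -> n3: max(6, 7, 8) = 8
n1 -> n3: max(12) = 12
n1 -> n2 -> n3: max(13, 8) = 13
Best route has worst link 7.

7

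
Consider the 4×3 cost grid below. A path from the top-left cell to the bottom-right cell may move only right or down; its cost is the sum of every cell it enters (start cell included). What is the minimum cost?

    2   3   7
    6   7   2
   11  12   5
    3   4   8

27

Cheapest: (0,0) -> (0,1) -> (0,2) -> (1,2) -> (2,2) -> (3,2)
  2 + 3 + 7 + 2 + 5 + 8 = 27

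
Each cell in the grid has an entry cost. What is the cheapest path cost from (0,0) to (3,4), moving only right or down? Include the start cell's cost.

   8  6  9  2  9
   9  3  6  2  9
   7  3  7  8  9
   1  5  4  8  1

Path [0,0] → [0,1] → [1,1] → [2,1] → [3,1] → [3,2] → [3,3] → [3,4]: 8 + 6 + 3 + 3 + 5 + 4 + 8 + 1 = 38.
For comparison, the top-then-right route costs 53.

38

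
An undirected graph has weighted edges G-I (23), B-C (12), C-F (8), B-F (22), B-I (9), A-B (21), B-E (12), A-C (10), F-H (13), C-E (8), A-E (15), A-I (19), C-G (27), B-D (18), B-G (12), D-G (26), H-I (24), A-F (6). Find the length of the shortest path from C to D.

A few of the C→D routes:
C→B→D: 12 + 18 = 30
C→B→G→D: 12 + 12 + 26 = 50
C→E→B→D: 8 + 12 + 18 = 38
C→F→B→D: 8 + 22 + 18 = 48
C→A→B→D: 10 + 21 + 18 = 49
The minimum is 30.

30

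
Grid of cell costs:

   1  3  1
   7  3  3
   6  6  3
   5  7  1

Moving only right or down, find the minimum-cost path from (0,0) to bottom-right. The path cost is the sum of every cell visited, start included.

12

Path [0,0] -> [0,1] -> [0,2] -> [1,2] -> [2,2] -> [3,2]: 1 + 3 + 1 + 3 + 3 + 1 = 12.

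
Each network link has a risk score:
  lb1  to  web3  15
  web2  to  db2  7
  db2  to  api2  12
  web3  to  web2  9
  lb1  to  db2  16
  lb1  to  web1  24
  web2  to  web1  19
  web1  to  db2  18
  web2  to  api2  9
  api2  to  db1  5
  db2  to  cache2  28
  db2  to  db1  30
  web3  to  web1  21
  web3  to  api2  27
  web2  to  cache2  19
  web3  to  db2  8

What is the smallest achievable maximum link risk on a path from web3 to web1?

Checking several routes:
web3-web2-api2-db2-web1: max(9, 9, 12, 18) = 18
web3-db2-web1: max(8, 18) = 18
web3-web2-web1: max(9, 19) = 19
web3-web2-db2-web1: max(9, 7, 18) = 18
web3-lb1-db2-api2-web2-web1: max(15, 16, 12, 9, 19) = 19
web3-lb1-db2-web1: max(15, 16, 18) = 18
Smallest bottleneck: 18.

18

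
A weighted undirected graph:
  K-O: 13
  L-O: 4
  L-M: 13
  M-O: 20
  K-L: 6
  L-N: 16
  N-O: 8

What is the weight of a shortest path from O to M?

Candidate routes:
O - N - L - M: 8 + 16 + 13 = 37
O - K - L - M: 13 + 6 + 13 = 32
O - M: 20
O - L - M: 4 + 13 = 17
Best route has total 17.

17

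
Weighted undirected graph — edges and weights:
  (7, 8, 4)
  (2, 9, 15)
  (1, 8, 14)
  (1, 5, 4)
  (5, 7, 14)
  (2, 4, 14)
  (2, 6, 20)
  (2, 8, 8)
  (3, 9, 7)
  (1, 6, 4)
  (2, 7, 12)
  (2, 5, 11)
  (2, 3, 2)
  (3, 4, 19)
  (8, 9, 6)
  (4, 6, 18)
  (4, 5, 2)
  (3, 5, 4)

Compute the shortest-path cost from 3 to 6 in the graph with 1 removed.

Checking several routes:
3 -> 5 -> 4 -> 6: 4 + 2 + 18 = 24
3 -> 2 -> 5 -> 4 -> 6: 2 + 11 + 2 + 18 = 33
3 -> 5 -> 2 -> 6: 4 + 11 + 20 = 35
3 -> 2 -> 6: 2 + 20 = 22
3 -> 2 -> 4 -> 6: 2 + 14 + 18 = 34
Best route has total 22.

22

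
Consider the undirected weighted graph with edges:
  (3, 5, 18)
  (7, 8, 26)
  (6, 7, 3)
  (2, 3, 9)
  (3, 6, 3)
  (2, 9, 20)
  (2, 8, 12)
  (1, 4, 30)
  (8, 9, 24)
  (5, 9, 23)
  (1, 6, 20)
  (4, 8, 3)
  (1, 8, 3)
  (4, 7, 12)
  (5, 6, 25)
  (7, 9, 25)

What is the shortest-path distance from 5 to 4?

Some routes from 5 to 4:
5 -> 3 -> 6 -> 1 -> 8 -> 4: 18 + 3 + 20 + 3 + 3 = 47
5 -> 6 -> 7 -> 4: 25 + 3 + 12 = 40
5 -> 3 -> 2 -> 8 -> 4: 18 + 9 + 12 + 3 = 42
5 -> 3 -> 6 -> 7 -> 4: 18 + 3 + 3 + 12 = 36
Best route has total 36.

36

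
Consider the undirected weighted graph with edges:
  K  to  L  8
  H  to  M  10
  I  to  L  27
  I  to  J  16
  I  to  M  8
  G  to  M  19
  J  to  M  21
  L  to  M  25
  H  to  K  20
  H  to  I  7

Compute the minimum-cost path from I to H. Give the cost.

Checking several routes:
I - M - H: 8 + 10 = 18
I - J - M - H: 16 + 21 + 10 = 47
I - H: 7
The minimum is 7.

7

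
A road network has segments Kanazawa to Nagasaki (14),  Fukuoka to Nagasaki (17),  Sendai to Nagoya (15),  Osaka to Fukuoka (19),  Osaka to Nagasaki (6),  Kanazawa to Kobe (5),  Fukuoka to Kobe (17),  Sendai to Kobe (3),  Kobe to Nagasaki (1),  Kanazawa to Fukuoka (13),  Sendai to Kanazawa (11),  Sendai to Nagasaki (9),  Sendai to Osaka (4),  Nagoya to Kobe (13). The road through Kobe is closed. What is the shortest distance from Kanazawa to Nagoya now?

26

Some routes from Kanazawa to Nagoya avoiding Kobe:
Kanazawa → Sendai → Nagoya: 11 + 15 = 26
Kanazawa → Nagasaki → Sendai → Nagoya: 14 + 9 + 15 = 38
Kanazawa → Fukuoka → Nagasaki → Sendai → Nagoya: 13 + 17 + 9 + 15 = 54
Kanazawa → Nagasaki → Osaka → Sendai → Nagoya: 14 + 6 + 4 + 15 = 39
Kanazawa → Fukuoka → Osaka → Sendai → Nagoya: 13 + 19 + 4 + 15 = 51
Best route has total 26.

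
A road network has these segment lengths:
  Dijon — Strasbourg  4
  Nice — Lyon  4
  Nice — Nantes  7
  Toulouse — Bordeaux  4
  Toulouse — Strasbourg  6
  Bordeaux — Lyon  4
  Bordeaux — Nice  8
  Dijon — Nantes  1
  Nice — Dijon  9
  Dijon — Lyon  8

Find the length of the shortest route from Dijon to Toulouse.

Checking several routes:
Dijon-Nice-Bordeaux-Toulouse: 9 + 8 + 4 = 21
Dijon-Strasbourg-Toulouse: 4 + 6 = 10
Dijon-Lyon-Bordeaux-Toulouse: 8 + 4 + 4 = 16
Dijon-Nice-Lyon-Bordeaux-Toulouse: 9 + 4 + 4 + 4 = 21
Dijon-Nantes-Nice-Lyon-Bordeaux-Toulouse: 1 + 7 + 4 + 4 + 4 = 20
Dijon-Nantes-Nice-Bordeaux-Toulouse: 1 + 7 + 8 + 4 = 20
Shortest: 10.

10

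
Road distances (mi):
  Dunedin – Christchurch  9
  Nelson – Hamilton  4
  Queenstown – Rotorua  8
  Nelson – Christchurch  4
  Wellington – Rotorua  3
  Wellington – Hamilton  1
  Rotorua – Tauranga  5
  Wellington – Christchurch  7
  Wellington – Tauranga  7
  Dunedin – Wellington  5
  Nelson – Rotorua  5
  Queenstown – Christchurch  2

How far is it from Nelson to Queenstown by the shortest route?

6

A few of the Nelson→Queenstown routes:
Nelson → Rotorua → Queenstown: 5 + 8 = 13
Nelson → Hamilton → Wellington → Dunedin → Christchurch → Queenstown: 4 + 1 + 5 + 9 + 2 = 21
Nelson → Hamilton → Wellington → Rotorua → Queenstown: 4 + 1 + 3 + 8 = 16
Nelson → Hamilton → Wellington → Christchurch → Queenstown: 4 + 1 + 7 + 2 = 14
Nelson → Rotorua → Wellington → Christchurch → Queenstown: 5 + 3 + 7 + 2 = 17
Nelson → Christchurch → Queenstown: 4 + 2 = 6
Best route has total 6 mi.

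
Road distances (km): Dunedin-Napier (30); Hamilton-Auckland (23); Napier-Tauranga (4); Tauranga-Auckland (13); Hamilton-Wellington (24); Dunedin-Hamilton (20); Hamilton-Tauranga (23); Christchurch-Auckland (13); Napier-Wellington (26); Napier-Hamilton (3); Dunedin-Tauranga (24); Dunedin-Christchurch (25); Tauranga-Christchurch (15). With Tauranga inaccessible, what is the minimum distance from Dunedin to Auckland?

Comparing a few candidate routes:
Dunedin → Hamilton → Auckland: 20 + 23 = 43
Dunedin → Napier → Hamilton → Auckland: 30 + 3 + 23 = 56
Dunedin → Christchurch → Auckland: 25 + 13 = 38
Best route has total 38 km.

38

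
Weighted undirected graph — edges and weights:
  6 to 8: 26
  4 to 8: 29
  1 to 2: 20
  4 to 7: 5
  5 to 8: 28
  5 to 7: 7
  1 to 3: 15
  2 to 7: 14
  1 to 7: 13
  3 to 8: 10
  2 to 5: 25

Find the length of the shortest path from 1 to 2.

Some routes from 1 to 2:
1 → 7 → 5 → 2: 13 + 7 + 25 = 45
1 → 3 → 8 → 4 → 7 → 2: 15 + 10 + 29 + 5 + 14 = 73
1 → 3 → 8 → 5 → 2: 15 + 10 + 28 + 25 = 78
1 → 2: 20
1 → 3 → 8 → 5 → 7 → 2: 15 + 10 + 28 + 7 + 14 = 74
1 → 7 → 2: 13 + 14 = 27
Shortest: 20.

20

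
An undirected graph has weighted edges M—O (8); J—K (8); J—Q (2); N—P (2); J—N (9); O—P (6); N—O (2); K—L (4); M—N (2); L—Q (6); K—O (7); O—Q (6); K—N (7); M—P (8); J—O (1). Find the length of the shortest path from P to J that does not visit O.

11

Comparing a few candidate routes:
P → M → N → J: 8 + 2 + 9 = 19
P → N → K → J: 2 + 7 + 8 = 17
P → N → J: 2 + 9 = 11
The minimum is 11.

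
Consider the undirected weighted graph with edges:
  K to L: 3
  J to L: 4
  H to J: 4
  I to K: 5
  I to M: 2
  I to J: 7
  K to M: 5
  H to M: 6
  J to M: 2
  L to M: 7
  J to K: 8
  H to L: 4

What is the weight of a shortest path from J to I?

4

Comparing a few candidate routes:
J → H → M → I: 4 + 6 + 2 = 12
J → L → K → I: 4 + 3 + 5 = 12
J → M → I: 2 + 2 = 4
J → M → K → I: 2 + 5 + 5 = 12
J → I: 7
Best route has total 4.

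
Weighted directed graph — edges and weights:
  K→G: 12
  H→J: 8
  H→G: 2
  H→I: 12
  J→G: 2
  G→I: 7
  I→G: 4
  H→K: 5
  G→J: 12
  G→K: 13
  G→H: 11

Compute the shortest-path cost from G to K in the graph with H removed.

13

Routes from G to K avoiding H:
G - K: 13
Shortest: 13.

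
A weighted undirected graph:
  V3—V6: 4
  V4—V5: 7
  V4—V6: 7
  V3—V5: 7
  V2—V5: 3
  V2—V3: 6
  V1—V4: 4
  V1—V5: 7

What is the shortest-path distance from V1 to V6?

A few of the V1→V6 routes:
V1→V4→V6: 4 + 7 = 11
V1→V5→V3→V6: 7 + 7 + 4 = 18
V1→V5→V2→V3→V6: 7 + 3 + 6 + 4 = 20
Best route has total 11.

11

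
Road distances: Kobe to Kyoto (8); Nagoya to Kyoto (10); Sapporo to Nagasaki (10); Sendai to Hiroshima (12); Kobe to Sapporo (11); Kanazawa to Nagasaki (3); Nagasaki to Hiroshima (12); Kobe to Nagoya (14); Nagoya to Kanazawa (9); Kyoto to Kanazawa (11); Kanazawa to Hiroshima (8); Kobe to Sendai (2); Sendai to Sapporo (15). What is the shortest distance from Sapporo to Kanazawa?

Comparing a few candidate routes:
Sapporo→Sendai→Hiroshima→Kanazawa: 15 + 12 + 8 = 35
Sapporo→Kobe→Sendai→Hiroshima→Kanazawa: 11 + 2 + 12 + 8 = 33
Sapporo→Kobe→Nagoya→Kanazawa: 11 + 14 + 9 = 34
Sapporo→Nagasaki→Hiroshima→Kanazawa: 10 + 12 + 8 = 30
Sapporo→Kobe→Kyoto→Kanazawa: 11 + 8 + 11 = 30
Sapporo→Nagasaki→Kanazawa: 10 + 3 = 13
Best route has total 13.

13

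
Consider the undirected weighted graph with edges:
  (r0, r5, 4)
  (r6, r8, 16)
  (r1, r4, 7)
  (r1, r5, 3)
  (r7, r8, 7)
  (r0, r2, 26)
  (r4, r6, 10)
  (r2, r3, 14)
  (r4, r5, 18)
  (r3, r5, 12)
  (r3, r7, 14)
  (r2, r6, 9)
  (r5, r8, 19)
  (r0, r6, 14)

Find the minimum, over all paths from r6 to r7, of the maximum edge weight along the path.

Comparing a few candidate routes:
r6 - r0 - r5 - r3 - r7: max(14, 4, 12, 14) = 14
r6 - r4 - r1 - r5 - r3 - r7: max(10, 7, 3, 12, 14) = 14
r6 - r2 - r3 - r7: max(9, 14, 14) = 14
The minimum achievable maximum is 14.

14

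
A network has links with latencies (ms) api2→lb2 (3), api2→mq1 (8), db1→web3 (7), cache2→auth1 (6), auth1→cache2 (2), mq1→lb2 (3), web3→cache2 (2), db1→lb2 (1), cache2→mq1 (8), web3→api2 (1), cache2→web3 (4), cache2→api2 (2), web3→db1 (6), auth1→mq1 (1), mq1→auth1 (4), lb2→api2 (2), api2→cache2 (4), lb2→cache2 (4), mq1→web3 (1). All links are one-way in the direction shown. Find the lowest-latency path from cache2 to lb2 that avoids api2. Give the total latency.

Some routes from cache2 to lb2 avoiding api2:
cache2→auth1→mq1→web3→db1→lb2: 6 + 1 + 1 + 6 + 1 = 15
cache2→web3→db1→lb2: 4 + 6 + 1 = 11
cache2→mq1→lb2: 8 + 3 = 11
cache2→auth1→mq1→lb2: 6 + 1 + 3 = 10
Best route has total 10 ms.

10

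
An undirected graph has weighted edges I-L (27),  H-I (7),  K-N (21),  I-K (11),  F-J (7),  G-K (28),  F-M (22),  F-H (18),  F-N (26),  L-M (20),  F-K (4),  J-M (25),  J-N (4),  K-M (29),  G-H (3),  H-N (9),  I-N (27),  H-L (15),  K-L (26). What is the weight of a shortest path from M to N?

Some routes from M to N:
M → J → N: 25 + 4 = 29
M → F → J → N: 22 + 7 + 4 = 33
M → K → F → J → N: 29 + 4 + 7 + 4 = 44
Best route has total 29.

29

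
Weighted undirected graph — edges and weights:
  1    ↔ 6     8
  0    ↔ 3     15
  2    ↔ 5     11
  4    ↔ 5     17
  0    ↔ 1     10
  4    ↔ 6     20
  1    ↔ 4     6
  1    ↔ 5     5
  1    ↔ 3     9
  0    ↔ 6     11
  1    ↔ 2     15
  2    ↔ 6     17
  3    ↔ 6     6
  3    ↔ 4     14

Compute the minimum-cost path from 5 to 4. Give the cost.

A few of the 5→4 routes:
5→2→1→4: 11 + 15 + 6 = 32
5→1→3→4: 5 + 9 + 14 = 28
5→1→6→4: 5 + 8 + 20 = 33
5→4: 17
5→1→6→3→4: 5 + 8 + 6 + 14 = 33
5→1→4: 5 + 6 = 11
Best route has total 11.

11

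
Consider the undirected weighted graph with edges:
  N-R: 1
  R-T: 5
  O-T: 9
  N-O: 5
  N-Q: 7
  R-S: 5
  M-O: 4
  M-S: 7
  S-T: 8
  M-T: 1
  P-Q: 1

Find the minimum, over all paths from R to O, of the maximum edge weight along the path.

5

Some routes from R to O:
R→T→M→O: max(5, 1, 4) = 5
R→T→S→M→O: max(5, 8, 7, 4) = 8
R→N→O: max(1, 5) = 5
R→S→M→O: max(5, 7, 4) = 7
R→S→T→M→O: max(5, 8, 1, 4) = 8
Best route has worst link 5.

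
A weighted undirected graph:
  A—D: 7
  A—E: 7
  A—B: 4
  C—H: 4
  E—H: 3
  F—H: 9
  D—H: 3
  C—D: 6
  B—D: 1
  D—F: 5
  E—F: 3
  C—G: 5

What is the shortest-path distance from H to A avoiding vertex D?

Paths from H to A avoiding D:
H -> F -> E -> A: 9 + 3 + 7 = 19
H -> E -> A: 3 + 7 = 10
Best route has total 10.

10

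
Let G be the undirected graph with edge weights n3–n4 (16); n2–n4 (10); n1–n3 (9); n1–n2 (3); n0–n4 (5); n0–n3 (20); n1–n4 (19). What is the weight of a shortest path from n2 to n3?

Checking several routes:
n2-n4-n3: 10 + 16 = 26
n2-n4-n0-n3: 10 + 5 + 20 = 35
n2-n1-n3: 3 + 9 = 12
The minimum is 12.

12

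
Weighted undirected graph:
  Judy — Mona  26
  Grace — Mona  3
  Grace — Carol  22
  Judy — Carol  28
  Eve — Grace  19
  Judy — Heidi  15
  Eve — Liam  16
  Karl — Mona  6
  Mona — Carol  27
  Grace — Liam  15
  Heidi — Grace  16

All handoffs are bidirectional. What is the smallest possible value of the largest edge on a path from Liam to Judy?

A few of the Liam→Judy routes:
Liam → Grace → Heidi → Judy: max(15, 16, 15) = 16
Liam → Eve → Grace → Heidi → Judy: max(16, 19, 16, 15) = 19
Liam → Eve → Grace → Mona → Judy: max(16, 19, 3, 26) = 26
The minimum achievable maximum is 16.

16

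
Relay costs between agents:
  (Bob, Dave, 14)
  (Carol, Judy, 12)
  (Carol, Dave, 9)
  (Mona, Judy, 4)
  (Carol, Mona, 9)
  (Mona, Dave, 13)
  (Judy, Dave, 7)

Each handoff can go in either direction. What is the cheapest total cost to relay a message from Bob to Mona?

25

Candidate routes:
Bob -> Dave -> Mona: 14 + 13 = 27
Bob -> Dave -> Judy -> Mona: 14 + 7 + 4 = 25
Bob -> Dave -> Carol -> Mona: 14 + 9 + 9 = 32
Bob -> Dave -> Carol -> Judy -> Mona: 14 + 9 + 12 + 4 = 39
Bob -> Dave -> Judy -> Carol -> Mona: 14 + 7 + 12 + 9 = 42
Shortest: 25.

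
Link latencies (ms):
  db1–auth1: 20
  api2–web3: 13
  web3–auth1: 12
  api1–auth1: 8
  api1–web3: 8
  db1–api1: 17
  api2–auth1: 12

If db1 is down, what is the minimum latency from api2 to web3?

Paths from api2 to web3 avoiding db1:
api2→web3: 13
api2→auth1→web3: 12 + 12 = 24
api2→auth1→api1→web3: 12 + 8 + 8 = 28
The minimum is 13 ms.

13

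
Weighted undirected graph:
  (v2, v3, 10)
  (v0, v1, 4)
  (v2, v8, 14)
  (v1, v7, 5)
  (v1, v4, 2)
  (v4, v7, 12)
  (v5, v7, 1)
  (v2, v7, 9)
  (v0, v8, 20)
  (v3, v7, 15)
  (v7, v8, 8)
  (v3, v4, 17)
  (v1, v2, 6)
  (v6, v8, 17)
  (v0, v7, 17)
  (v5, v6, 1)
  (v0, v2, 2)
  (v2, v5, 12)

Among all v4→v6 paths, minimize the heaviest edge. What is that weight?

Checking several routes:
v4→v7→v5→v6: max(12, 1, 1) = 12
v4→v7→v1→v2→v5→v6: max(12, 5, 6, 12, 1) = 12
v4→v1→v0→v2→v7→v5→v6: max(2, 4, 2, 9, 1, 1) = 9
v4→v1→v7→v5→v6: max(2, 5, 1, 1) = 5
v4→v7→v1→v0→v2→v5→v6: max(12, 5, 4, 2, 12, 1) = 12
v4→v1→v2→v7→v5→v6: max(2, 6, 9, 1, 1) = 9
Best route has worst link 5.

5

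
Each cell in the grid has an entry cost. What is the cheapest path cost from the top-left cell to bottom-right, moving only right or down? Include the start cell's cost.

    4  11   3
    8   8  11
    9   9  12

41

Cheapest: (0,0) -> (0,1) -> (0,2) -> (1,2) -> (2,2)
  4 + 11 + 3 + 11 + 12 = 41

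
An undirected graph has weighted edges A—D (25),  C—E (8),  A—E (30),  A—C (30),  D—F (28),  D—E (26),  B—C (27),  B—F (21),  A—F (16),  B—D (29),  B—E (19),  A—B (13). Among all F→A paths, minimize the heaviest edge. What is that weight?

16

Checking several routes:
F-A: max(16) = 16
F-B-C-E-D-A: max(21, 27, 8, 26, 25) = 27
F-B-E-D-A: max(21, 19, 26, 25) = 26
F-B-A: max(21, 13) = 21
The minimum achievable maximum is 16.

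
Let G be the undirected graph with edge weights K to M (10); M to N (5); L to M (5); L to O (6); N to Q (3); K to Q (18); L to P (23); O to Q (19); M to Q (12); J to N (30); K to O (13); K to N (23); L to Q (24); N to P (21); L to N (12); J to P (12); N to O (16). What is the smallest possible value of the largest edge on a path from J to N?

21

Comparing a few candidate routes:
J-P-L-M-Q-N: max(12, 23, 5, 12, 3) = 23
J-P-L-M-Q-O-K-N: max(12, 23, 5, 12, 19, 13, 23) = 23
J-P-L-M-Q-K-O-N: max(12, 23, 5, 12, 18, 13, 16) = 23
J-P-N: max(12, 21) = 21
J-P-L-M-Q-O-N: max(12, 23, 5, 12, 19, 16) = 23
The minimum achievable maximum is 21.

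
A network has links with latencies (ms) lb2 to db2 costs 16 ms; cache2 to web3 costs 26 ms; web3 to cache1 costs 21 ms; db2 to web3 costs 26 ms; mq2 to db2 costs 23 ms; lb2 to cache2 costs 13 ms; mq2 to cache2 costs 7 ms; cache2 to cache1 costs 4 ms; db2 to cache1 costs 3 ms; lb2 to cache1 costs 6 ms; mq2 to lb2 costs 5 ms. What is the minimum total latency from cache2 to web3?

25

Checking several routes:
cache2 - cache1 - db2 - web3: 4 + 3 + 26 = 33
cache2 - web3: 26
cache2 - cache1 - web3: 4 + 21 = 25
The minimum is 25 ms.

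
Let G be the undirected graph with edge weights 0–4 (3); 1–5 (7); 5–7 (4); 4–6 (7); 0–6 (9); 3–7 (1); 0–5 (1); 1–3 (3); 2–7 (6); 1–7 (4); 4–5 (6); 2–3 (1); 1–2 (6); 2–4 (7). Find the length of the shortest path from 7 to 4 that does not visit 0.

9

Comparing a few candidate routes:
7 -> 1 -> 3 -> 2 -> 4: 4 + 3 + 1 + 7 = 15
7 -> 3 -> 2 -> 4: 1 + 1 + 7 = 9
7 -> 2 -> 4: 6 + 7 = 13
7 -> 5 -> 4: 4 + 6 = 10
7 -> 1 -> 5 -> 4: 4 + 7 + 6 = 17
Shortest: 9.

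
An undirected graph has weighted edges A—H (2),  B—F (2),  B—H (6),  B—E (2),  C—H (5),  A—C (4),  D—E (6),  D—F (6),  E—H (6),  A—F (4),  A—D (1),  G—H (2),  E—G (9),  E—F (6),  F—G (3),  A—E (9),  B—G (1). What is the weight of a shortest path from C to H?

5

Some routes from C to H:
C - A - F - B - H: 4 + 4 + 2 + 6 = 16
C - A - F - B - G - H: 4 + 4 + 2 + 1 + 2 = 13
C - H: 5
C - A - D - F - B - G - H: 4 + 1 + 6 + 2 + 1 + 2 = 16
C - A - H: 4 + 2 = 6
C - A - F - G - H: 4 + 4 + 3 + 2 = 13
Best route has total 5.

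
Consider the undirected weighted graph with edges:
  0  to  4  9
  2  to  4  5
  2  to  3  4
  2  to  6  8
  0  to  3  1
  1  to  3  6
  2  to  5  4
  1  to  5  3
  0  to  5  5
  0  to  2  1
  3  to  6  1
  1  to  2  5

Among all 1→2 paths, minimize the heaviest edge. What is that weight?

4

Checking several routes:
1 → 2: max(5) = 5
1 → 5 → 0 → 3 → 2: max(3, 5, 1, 4) = 5
1 → 5 → 2: max(3, 4) = 4
1 → 3 → 2: max(6, 4) = 6
1 → 5 → 0 → 2: max(3, 5, 1) = 5
The minimum achievable maximum is 4.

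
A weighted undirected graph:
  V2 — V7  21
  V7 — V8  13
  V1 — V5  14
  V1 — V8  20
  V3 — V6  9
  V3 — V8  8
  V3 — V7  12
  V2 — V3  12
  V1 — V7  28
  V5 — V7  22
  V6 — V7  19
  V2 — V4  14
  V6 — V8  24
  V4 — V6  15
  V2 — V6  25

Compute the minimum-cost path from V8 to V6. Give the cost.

17

Comparing a few candidate routes:
V8 -> V7 -> V3 -> V6: 13 + 12 + 9 = 34
V8 -> V3 -> V6: 8 + 9 = 17
V8 -> V6: 24
V8 -> V7 -> V6: 13 + 19 = 32
V8 -> V3 -> V7 -> V6: 8 + 12 + 19 = 39
Best route has total 17.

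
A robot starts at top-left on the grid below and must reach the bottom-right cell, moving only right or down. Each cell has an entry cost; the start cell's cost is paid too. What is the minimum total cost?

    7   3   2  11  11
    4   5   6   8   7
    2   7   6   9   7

Path r0c0 → r0c1 → r0c2 → r1c2 → r1c3 → r1c4 → r2c4: 7 + 3 + 2 + 6 + 8 + 7 + 7 = 40.
For comparison, the top-then-right route costs 48.

40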